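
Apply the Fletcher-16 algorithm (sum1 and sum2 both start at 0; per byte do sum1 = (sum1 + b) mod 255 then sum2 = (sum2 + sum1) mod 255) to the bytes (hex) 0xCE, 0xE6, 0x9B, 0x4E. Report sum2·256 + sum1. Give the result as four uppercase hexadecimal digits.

Running sums (mod 255):
  after byte 0 (0xCE): sum1=206, sum2=206
  after byte 1 (0xE6): sum1=181, sum2=132
  after byte 2 (0x9B): sum1=81, sum2=213
  after byte 3 (0x4E): sum1=159, sum2=117
Checksum = sum2·256 + sum1 = 117·256 + 159 = 30111 = 0x759F.

759F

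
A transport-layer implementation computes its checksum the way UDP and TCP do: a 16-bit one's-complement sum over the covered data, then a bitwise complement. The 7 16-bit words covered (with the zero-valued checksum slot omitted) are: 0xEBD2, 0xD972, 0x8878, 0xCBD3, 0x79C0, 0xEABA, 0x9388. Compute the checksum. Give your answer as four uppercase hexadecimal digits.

EE69

One's-complement addition (fold any carry out of bit 15 back into bit 0):
  0xEBD2 + 0xD972 = 0x1C544 → wrap carry → 0xC545
  0xC545 + 0x8878 = 0x14DBD → wrap carry → 0x4DBE
  0x4DBE + 0xCBD3 = 0x11991 → wrap carry → 0x1992
  0x1992 + 0x79C0 = 0x09352
  0x9352 + 0xEABA = 0x17E0C → wrap carry → 0x7E0D
  0x7E0D + 0x9388 = 0x11195 → wrap carry → 0x1196
One's-complement sum = 0x1196.
Checksum = ~0x1196 & 0xFFFF = 0xEE69.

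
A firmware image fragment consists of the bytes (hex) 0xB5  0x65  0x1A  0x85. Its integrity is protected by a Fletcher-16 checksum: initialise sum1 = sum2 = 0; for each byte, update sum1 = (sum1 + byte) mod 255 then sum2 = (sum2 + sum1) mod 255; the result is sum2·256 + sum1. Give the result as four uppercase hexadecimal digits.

C0BA

Running sums (mod 255):
  after byte 0 (0xB5): sum1=181, sum2=181
  after byte 1 (0x65): sum1=27, sum2=208
  after byte 2 (0x1A): sum1=53, sum2=6
  after byte 3 (0x85): sum1=186, sum2=192
Checksum = sum2·256 + sum1 = 192·256 + 186 = 49338 = 0xC0BA.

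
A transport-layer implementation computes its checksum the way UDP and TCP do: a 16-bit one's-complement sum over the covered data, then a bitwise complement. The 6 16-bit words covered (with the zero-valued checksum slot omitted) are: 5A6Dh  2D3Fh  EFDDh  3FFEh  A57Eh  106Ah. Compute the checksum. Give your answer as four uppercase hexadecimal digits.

One's-complement addition (fold any carry out of bit 15 back into bit 0):
  0x5A6D + 0x2D3F = 0x087AC
  0x87AC + 0xEFDD = 0x17789 → wrap carry → 0x778A
  0x778A + 0x3FFE = 0x0B788
  0xB788 + 0xA57E = 0x15D06 → wrap carry → 0x5D07
  0x5D07 + 0x106A = 0x06D71
One's-complement sum = 0x6D71.
Checksum = ~0x6D71 & 0xFFFF = 0x928E.

928E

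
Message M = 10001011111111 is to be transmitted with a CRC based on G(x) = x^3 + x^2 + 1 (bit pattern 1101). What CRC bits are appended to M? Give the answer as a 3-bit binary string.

Append 3 zeros: 10001011111111000. Divide by 1101 (XOR where the leading bit is 1):
  pos 0: 1000 XOR 1101 = 0101
  pos 1: 1011 XOR 1101 = 0110
  pos 2: 1100 XOR 1101 = 0001
  pos 5: 1111 XOR 1101 = 0010
  pos 7: 1011 XOR 1101 = 0110
  pos 8: 1101 XOR 1101 = 0000
  pos 12: 1100 XOR 1101 = 0001
Remainder (last 3 bits) = 010. This is the CRC / FCS.

010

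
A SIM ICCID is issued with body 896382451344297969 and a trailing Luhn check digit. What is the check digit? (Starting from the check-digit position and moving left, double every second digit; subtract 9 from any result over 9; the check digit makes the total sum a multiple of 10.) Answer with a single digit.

Partial digits right→left: 9 6 9 7 9 2 4 4 3 1 5 4 2 8 3 6 9 8
Double every second digit counting from the check-digit position (so the 1st, 3rd, 5th, ... of the partial from the right).
  doubled (with −9 where >9): 9 9 9 8 6 1 4 6 9 → sum 61
  kept as-is: 6 7 2 4 1 4 8 6 8 → sum 46
Total = 61 + 46 = 107.
Check digit = (10 − (107 mod 10)) mod 10 = 3.

3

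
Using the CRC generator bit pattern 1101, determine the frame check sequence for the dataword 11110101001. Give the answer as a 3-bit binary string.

Append 3 zeros: 11110101001000. Divide by 1101 (XOR where the leading bit is 1):
  pos 0: 1111 XOR 1101 = 0010
  pos 2: 1001 XOR 1101 = 0100
  pos 3: 1000 XOR 1101 = 0101
  pos 4: 1011 XOR 1101 = 0110
  pos 5: 1100 XOR 1101 = 0001
  pos 8: 1010 XOR 1101 = 0111
  pos 9: 1110 XOR 1101 = 0011
Remainder (last 3 bits) = 110. This is the CRC / FCS.

110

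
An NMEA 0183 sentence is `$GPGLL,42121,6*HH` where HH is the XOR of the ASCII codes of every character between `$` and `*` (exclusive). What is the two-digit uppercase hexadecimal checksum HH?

52

XOR the ASCII codes of the payload characters:
  'G' = 0x47 → acc = 0x47
  'P' = 0x50 → acc = 0x17
  'G' = 0x47 → acc = 0x50
  'L' = 0x4C → acc = 0x1C
  'L' = 0x4C → acc = 0x50
  ',' = 0x2C → acc = 0x7C
  '4' = 0x34 → acc = 0x48
  '2' = 0x32 → acc = 0x7A
  '1' = 0x31 → acc = 0x4B
  '2' = 0x32 → acc = 0x79
  '1' = 0x31 → acc = 0x48
  ',' = 0x2C → acc = 0x64
  '6' = 0x36 → acc = 0x52
Checksum = 0x52.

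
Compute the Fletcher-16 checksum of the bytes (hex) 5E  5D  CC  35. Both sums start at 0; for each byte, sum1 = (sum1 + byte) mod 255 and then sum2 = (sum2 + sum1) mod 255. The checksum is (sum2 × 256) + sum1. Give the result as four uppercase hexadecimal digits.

Running sums (mod 255):
  after byte 0 (5E): sum1=94, sum2=94
  after byte 1 (5D): sum1=187, sum2=26
  after byte 2 (CC): sum1=136, sum2=162
  after byte 3 (35): sum1=189, sum2=96
Checksum = sum2·256 + sum1 = 96·256 + 189 = 24765 = 0x60BD.

60BD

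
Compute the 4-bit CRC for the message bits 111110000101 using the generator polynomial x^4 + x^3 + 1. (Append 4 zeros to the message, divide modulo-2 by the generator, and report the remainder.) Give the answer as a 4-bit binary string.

Append 4 zeros: 1111100001010000. Divide by 11001 (XOR where the leading bit is 1):
  pos 0: 11111 XOR 11001 = 00110
  pos 2: 11000 XOR 11001 = 00001
  pos 6: 10010 XOR 11001 = 01011
  pos 7: 10111 XOR 11001 = 01110
  pos 8: 11100 XOR 11001 = 00101
  pos 10: 10100 XOR 11001 = 01101
  pos 11: 11010 XOR 11001 = 00011
Remainder (last 4 bits) = 0011. This is the CRC / FCS.

0011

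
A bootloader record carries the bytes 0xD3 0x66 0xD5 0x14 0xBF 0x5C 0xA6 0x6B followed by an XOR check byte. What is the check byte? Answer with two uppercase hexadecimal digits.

5A

XOR the bytes together:
  start with 0xD3
  0xD3 ⊕ 0x66 = 0xB5
  0xB5 ⊕ 0xD5 = 0x60
  0x60 ⊕ 0x14 = 0x74
  0x74 ⊕ 0xBF = 0xCB
  0xCB ⊕ 0x5C = 0x97
  0x97 ⊕ 0xA6 = 0x31
  0x31 ⊕ 0x6B = 0x5A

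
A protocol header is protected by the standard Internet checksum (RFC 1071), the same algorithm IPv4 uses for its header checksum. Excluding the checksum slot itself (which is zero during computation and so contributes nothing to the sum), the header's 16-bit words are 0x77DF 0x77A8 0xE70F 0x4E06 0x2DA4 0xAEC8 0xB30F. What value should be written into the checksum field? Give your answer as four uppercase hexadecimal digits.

One's-complement addition (fold any carry out of bit 15 back into bit 0):
  0x77DF + 0x77A8 = 0x0EF87
  0xEF87 + 0xE70F = 0x1D696 → wrap carry → 0xD697
  0xD697 + 0x4E06 = 0x1249D → wrap carry → 0x249E
  0x249E + 0x2DA4 = 0x05242
  0x5242 + 0xAEC8 = 0x1010A → wrap carry → 0x010B
  0x010B + 0xB30F = 0x0B41A
One's-complement sum = 0xB41A.
Checksum = ~0xB41A & 0xFFFF = 0x4BE5.

4BE5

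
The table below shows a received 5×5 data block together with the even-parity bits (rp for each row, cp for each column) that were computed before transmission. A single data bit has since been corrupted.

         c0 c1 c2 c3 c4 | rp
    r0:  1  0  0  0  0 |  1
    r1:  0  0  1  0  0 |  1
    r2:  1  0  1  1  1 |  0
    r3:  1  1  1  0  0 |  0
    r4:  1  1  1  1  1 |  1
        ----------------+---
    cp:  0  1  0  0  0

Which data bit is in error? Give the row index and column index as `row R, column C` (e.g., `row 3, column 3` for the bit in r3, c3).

Recompute each row's even parity and compare to rp:
  r0: data parity 1, sent rp 1 → ok
  r1: data parity 1, sent rp 1 → ok
  r2: data parity 0, sent rp 0 → ok
  r3: data parity 1, sent rp 0 → mismatch
  r4: data parity 1, sent rp 1 → ok
Recompute each column's even parity and compare to cp:
  c0: data parity 0, sent cp 0 → ok
  c1: data parity 0, sent cp 1 → mismatch
  c2: data parity 0, sent cp 0 → ok
  c3: data parity 0, sent cp 0 → ok
  c4: data parity 0, sent cp 0 → ok
Exactly one row (r3) and one column (c1) fail → the flipped bit is at their intersection.

row 3, column 1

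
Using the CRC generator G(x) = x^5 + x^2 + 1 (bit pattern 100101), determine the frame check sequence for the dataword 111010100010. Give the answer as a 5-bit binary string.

01100

Append 5 zeros: 11101010001000000. Divide by 100101 (XOR where the leading bit is 1):
  pos 0: 111010 XOR 100101 = 011111
  pos 1: 111111 XOR 100101 = 011010
  pos 2: 110100 XOR 100101 = 010001
  pos 3: 100010 XOR 100101 = 000111
  pos 6: 111010 XOR 100101 = 011111
  pos 7: 111110 XOR 100101 = 011011
  pos 8: 110110 XOR 100101 = 010011
  pos 9: 100110 XOR 100101 = 000011
Remainder (last 5 bits) = 01100. This is the CRC / FCS.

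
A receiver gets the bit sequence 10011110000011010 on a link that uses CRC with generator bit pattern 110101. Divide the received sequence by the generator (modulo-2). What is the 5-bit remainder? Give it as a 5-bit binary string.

Modulo-2 division of 10011110000011010 by 110101:
  pos 0: 100111 XOR 110101 = 010010
  pos 1: 100101 XOR 110101 = 010000
  pos 2: 100000 XOR 110101 = 010101
  pos 3: 101010 XOR 110101 = 011111
  pos 4: 111110 XOR 110101 = 001011
  pos 6: 101100 XOR 110101 = 011001
  pos 7: 110011 XOR 110101 = 000110
  pos 10: 110101 XOR 110101 = 000000
Remainder = 00000 (zero — the frame passes the CRC check).

00000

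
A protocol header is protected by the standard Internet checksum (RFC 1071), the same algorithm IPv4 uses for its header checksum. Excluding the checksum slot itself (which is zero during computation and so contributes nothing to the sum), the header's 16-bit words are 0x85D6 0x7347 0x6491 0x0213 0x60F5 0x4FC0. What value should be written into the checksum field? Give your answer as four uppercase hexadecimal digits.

One's-complement addition (fold any carry out of bit 15 back into bit 0):
  0x85D6 + 0x7347 = 0x0F91D
  0xF91D + 0x6491 = 0x15DAE → wrap carry → 0x5DAF
  0x5DAF + 0x0213 = 0x05FC2
  0x5FC2 + 0x60F5 = 0x0C0B7
  0xC0B7 + 0x4FC0 = 0x11077 → wrap carry → 0x1078
One's-complement sum = 0x1078.
Checksum = ~0x1078 & 0xFFFF = 0xEF87.

EF87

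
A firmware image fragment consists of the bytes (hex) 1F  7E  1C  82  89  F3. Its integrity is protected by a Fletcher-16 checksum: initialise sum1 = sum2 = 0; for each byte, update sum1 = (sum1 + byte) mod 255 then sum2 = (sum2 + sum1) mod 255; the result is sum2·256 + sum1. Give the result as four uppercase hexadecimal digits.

Running sums (mod 255):
  after byte 0 (1F): sum1=31, sum2=31
  after byte 1 (7E): sum1=157, sum2=188
  after byte 2 (1C): sum1=185, sum2=118
  after byte 3 (82): sum1=60, sum2=178
  after byte 4 (89): sum1=197, sum2=120
  after byte 5 (F3): sum1=185, sum2=50
Checksum = sum2·256 + sum1 = 50·256 + 185 = 12985 = 0x32B9.

32B9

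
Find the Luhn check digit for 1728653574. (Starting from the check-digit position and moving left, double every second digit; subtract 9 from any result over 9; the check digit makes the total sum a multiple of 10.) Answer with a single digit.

Partial digits right→left: 4 7 5 3 5 6 8 2 7 1
Double every second digit counting from the check-digit position (so the 1st, 3rd, 5th, ... of the partial from the right).
  doubled (with −9 where >9): 8 1 1 7 5 → sum 22
  kept as-is: 7 3 6 2 1 → sum 19
Total = 22 + 19 = 41.
Check digit = (10 − (41 mod 10)) mod 10 = 9.

9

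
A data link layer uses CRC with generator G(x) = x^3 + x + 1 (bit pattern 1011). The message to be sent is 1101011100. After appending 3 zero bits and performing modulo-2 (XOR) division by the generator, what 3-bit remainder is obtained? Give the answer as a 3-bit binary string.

Append 3 zeros: 1101011100000. Divide by 1011 (XOR where the leading bit is 1):
  pos 0: 1101 XOR 1011 = 0110
  pos 1: 1100 XOR 1011 = 0111
  pos 2: 1111 XOR 1011 = 0100
  pos 3: 1001 XOR 1011 = 0010
  pos 5: 1010 XOR 1011 = 0001
  pos 8: 1000 XOR 1011 = 0011
Remainder (last 3 bits) = 110. This is the CRC / FCS.

110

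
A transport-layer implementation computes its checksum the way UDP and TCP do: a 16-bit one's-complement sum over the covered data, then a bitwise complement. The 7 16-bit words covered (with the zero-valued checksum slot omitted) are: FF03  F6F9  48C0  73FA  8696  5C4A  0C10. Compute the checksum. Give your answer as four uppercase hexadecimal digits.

5E56

One's-complement addition (fold any carry out of bit 15 back into bit 0):
  0xFF03 + 0xF6F9 = 0x1F5FC → wrap carry → 0xF5FD
  0xF5FD + 0x48C0 = 0x13EBD → wrap carry → 0x3EBE
  0x3EBE + 0x73FA = 0x0B2B8
  0xB2B8 + 0x8696 = 0x1394E → wrap carry → 0x394F
  0x394F + 0x5C4A = 0x09599
  0x9599 + 0x0C10 = 0x0A1A9
One's-complement sum = 0xA1A9.
Checksum = ~0xA1A9 & 0xFFFF = 0x5E56.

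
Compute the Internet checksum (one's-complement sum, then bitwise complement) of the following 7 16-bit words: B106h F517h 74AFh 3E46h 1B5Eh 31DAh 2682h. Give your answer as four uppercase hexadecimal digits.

3331

One's-complement addition (fold any carry out of bit 15 back into bit 0):
  0xB106 + 0xF517 = 0x1A61D → wrap carry → 0xA61E
  0xA61E + 0x74AF = 0x11ACD → wrap carry → 0x1ACE
  0x1ACE + 0x3E46 = 0x05914
  0x5914 + 0x1B5E = 0x07472
  0x7472 + 0x31DA = 0x0A64C
  0xA64C + 0x2682 = 0x0CCCE
One's-complement sum = 0xCCCE.
Checksum = ~0xCCCE & 0xFFFF = 0x3331.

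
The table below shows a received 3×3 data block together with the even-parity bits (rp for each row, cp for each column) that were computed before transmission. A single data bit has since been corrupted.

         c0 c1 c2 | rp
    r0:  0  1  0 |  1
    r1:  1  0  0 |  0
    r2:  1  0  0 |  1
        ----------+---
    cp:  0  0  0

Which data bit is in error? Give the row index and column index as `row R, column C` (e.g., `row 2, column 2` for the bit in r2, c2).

row 1, column 1

Recompute each row's even parity and compare to rp:
  r0: data parity 1, sent rp 1 → ok
  r1: data parity 1, sent rp 0 → mismatch
  r2: data parity 1, sent rp 1 → ok
Recompute each column's even parity and compare to cp:
  c0: data parity 0, sent cp 0 → ok
  c1: data parity 1, sent cp 0 → mismatch
  c2: data parity 0, sent cp 0 → ok
Exactly one row (r1) and one column (c1) fail → the flipped bit is at their intersection.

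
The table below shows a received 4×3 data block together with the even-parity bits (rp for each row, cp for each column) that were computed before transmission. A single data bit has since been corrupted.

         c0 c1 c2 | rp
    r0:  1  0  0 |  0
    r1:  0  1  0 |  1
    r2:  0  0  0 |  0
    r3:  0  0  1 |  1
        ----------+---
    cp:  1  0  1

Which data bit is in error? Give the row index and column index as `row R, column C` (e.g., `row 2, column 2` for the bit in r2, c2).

Recompute each row's even parity and compare to rp:
  r0: data parity 1, sent rp 0 → mismatch
  r1: data parity 1, sent rp 1 → ok
  r2: data parity 0, sent rp 0 → ok
  r3: data parity 1, sent rp 1 → ok
Recompute each column's even parity and compare to cp:
  c0: data parity 1, sent cp 1 → ok
  c1: data parity 1, sent cp 0 → mismatch
  c2: data parity 1, sent cp 1 → ok
Exactly one row (r0) and one column (c1) fail → the flipped bit is at their intersection.

row 0, column 1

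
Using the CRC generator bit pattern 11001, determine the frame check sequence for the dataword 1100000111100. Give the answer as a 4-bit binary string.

0000

Append 4 zeros: 11000001111000000. Divide by 11001 (XOR where the leading bit is 1):
  pos 0: 11000 XOR 11001 = 00001
  pos 4: 10011 XOR 11001 = 01010
  pos 5: 10101 XOR 11001 = 01100
  pos 6: 11001 XOR 11001 = 00000
Remainder (last 4 bits) = 0000. This is the CRC / FCS.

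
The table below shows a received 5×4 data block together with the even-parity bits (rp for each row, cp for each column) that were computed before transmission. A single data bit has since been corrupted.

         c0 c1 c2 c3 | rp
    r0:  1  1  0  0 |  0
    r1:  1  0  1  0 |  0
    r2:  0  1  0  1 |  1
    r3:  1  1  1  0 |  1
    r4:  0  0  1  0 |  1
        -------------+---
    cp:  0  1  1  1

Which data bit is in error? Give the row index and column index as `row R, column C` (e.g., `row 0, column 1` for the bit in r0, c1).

Recompute each row's even parity and compare to rp:
  r0: data parity 0, sent rp 0 → ok
  r1: data parity 0, sent rp 0 → ok
  r2: data parity 0, sent rp 1 → mismatch
  r3: data parity 1, sent rp 1 → ok
  r4: data parity 1, sent rp 1 → ok
Recompute each column's even parity and compare to cp:
  c0: data parity 1, sent cp 0 → mismatch
  c1: data parity 1, sent cp 1 → ok
  c2: data parity 1, sent cp 1 → ok
  c3: data parity 1, sent cp 1 → ok
Exactly one row (r2) and one column (c0) fail → the flipped bit is at their intersection.

row 2, column 0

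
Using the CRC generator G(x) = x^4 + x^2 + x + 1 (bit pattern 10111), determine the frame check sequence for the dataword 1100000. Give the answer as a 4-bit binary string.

Append 4 zeros: 11000000000. Divide by 10111 (XOR where the leading bit is 1):
  pos 0: 11000 XOR 10111 = 01111
  pos 1: 11110 XOR 10111 = 01001
  pos 2: 10010 XOR 10111 = 00101
  pos 4: 10100 XOR 10111 = 00011
Remainder (last 4 bits) = 1100. This is the CRC / FCS.

1100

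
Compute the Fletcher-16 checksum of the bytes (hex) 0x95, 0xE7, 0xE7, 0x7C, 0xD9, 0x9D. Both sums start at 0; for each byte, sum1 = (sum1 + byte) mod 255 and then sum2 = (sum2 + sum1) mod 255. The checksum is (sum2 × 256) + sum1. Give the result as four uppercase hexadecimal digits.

6F59

Running sums (mod 255):
  after byte 0 (0x95): sum1=149, sum2=149
  after byte 1 (0xE7): sum1=125, sum2=19
  after byte 2 (0xE7): sum1=101, sum2=120
  after byte 3 (0x7C): sum1=225, sum2=90
  after byte 4 (0xD9): sum1=187, sum2=22
  after byte 5 (0x9D): sum1=89, sum2=111
Checksum = sum2·256 + sum1 = 111·256 + 89 = 28505 = 0x6F59.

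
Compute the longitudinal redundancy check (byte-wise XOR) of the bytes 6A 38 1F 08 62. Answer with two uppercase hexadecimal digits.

XOR the bytes together:
  start with 0x6A
  0x6A ⊕ 0x38 = 0x52
  0x52 ⊕ 0x1F = 0x4D
  0x4D ⊕ 0x08 = 0x45
  0x45 ⊕ 0x62 = 0x27

27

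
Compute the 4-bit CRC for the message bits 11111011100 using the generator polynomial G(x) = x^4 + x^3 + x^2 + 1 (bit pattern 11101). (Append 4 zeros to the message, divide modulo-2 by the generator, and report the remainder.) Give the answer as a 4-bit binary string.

Append 4 zeros: 111110111000000. Divide by 11101 (XOR where the leading bit is 1):
  pos 0: 11111 XOR 11101 = 00010
  pos 3: 10011 XOR 11101 = 01110
  pos 4: 11101 XOR 11101 = 00000
Remainder (last 4 bits) = 0000. This is the CRC / FCS.

0000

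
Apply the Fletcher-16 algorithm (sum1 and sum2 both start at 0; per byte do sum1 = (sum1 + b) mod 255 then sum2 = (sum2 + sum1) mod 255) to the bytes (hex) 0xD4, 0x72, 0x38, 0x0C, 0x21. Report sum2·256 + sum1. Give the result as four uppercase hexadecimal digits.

Running sums (mod 255):
  after byte 0 (0xD4): sum1=212, sum2=212
  after byte 1 (0x72): sum1=71, sum2=28
  after byte 2 (0x38): sum1=127, sum2=155
  after byte 3 (0x0C): sum1=139, sum2=39
  after byte 4 (0x21): sum1=172, sum2=211
Checksum = sum2·256 + sum1 = 211·256 + 172 = 54188 = 0xD3AC.

D3AC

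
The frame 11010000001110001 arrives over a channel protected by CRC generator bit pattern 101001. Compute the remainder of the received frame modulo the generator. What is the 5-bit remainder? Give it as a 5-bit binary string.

10101

Modulo-2 division of 11010000001110001 by 101001:
  pos 0: 110100 XOR 101001 = 011101
  pos 1: 111010 XOR 101001 = 010011
  pos 2: 100110 XOR 101001 = 001111
  pos 4: 111100 XOR 101001 = 010101
  pos 5: 101011 XOR 101001 = 000010
  pos 9: 101100 XOR 101001 = 000101
Remainder = 10101 (nonzero — an error is detected).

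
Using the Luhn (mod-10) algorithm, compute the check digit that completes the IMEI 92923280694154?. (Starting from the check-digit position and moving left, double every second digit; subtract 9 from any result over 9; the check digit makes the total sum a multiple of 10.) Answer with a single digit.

5

Partial digits right→left: 4 5 1 4 9 6 0 8 2 3 2 9 2 9
Double every second digit counting from the check-digit position (so the 1st, 3rd, 5th, ... of the partial from the right).
  doubled (with −9 where >9): 8 2 9 0 4 4 4 → sum 31
  kept as-is: 5 4 6 8 3 9 9 → sum 44
Total = 31 + 44 = 75.
Check digit = (10 − (75 mod 10)) mod 10 = 5.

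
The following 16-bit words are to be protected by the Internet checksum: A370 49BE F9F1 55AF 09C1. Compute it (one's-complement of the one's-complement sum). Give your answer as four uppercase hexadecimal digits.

One's-complement addition (fold any carry out of bit 15 back into bit 0):
  0xA370 + 0x49BE = 0x0ED2E
  0xED2E + 0xF9F1 = 0x1E71F → wrap carry → 0xE720
  0xE720 + 0x55AF = 0x13CCF → wrap carry → 0x3CD0
  0x3CD0 + 0x09C1 = 0x04691
One's-complement sum = 0x4691.
Checksum = ~0x4691 & 0xFFFF = 0xB96E.

B96E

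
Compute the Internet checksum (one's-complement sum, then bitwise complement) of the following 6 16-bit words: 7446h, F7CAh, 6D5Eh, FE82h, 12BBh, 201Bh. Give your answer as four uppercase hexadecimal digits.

F536

One's-complement addition (fold any carry out of bit 15 back into bit 0):
  0x7446 + 0xF7CA = 0x16C10 → wrap carry → 0x6C11
  0x6C11 + 0x6D5E = 0x0D96F
  0xD96F + 0xFE82 = 0x1D7F1 → wrap carry → 0xD7F2
  0xD7F2 + 0x12BB = 0x0EAAD
  0xEAAD + 0x201B = 0x10AC8 → wrap carry → 0x0AC9
One's-complement sum = 0x0AC9.
Checksum = ~0x0AC9 & 0xFFFF = 0xF536.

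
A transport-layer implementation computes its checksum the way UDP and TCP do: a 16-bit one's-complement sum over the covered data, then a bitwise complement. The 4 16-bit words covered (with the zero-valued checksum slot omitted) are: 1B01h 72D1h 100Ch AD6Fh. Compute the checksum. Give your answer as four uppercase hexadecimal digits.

One's-complement addition (fold any carry out of bit 15 back into bit 0):
  0x1B01 + 0x72D1 = 0x08DD2
  0x8DD2 + 0x100C = 0x09DDE
  0x9DDE + 0xAD6F = 0x14B4D → wrap carry → 0x4B4E
One's-complement sum = 0x4B4E.
Checksum = ~0x4B4E & 0xFFFF = 0xB4B1.

B4B1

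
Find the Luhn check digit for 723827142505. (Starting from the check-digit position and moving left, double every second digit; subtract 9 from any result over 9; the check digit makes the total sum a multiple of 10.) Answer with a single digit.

Partial digits right→left: 5 0 5 2 4 1 7 2 8 3 2 7
Double every second digit counting from the check-digit position (so the 1st, 3rd, 5th, ... of the partial from the right).
  doubled (with −9 where >9): 1 1 8 5 7 4 → sum 26
  kept as-is: 0 2 1 2 3 7 → sum 15
Total = 26 + 15 = 41.
Check digit = (10 − (41 mod 10)) mod 10 = 9.

9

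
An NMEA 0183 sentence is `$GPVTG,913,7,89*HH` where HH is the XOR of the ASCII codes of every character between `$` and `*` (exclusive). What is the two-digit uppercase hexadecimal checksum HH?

XOR the ASCII codes of the payload characters:
  'G' = 0x47 → acc = 0x47
  'P' = 0x50 → acc = 0x17
  'V' = 0x56 → acc = 0x41
  'T' = 0x54 → acc = 0x15
  'G' = 0x47 → acc = 0x52
  ',' = 0x2C → acc = 0x7E
  '9' = 0x39 → acc = 0x47
  '1' = 0x31 → acc = 0x76
  '3' = 0x33 → acc = 0x45
  ',' = 0x2C → acc = 0x69
  '7' = 0x37 → acc = 0x5E
  ',' = 0x2C → acc = 0x72
  '8' = 0x38 → acc = 0x4A
  '9' = 0x39 → acc = 0x73
Checksum = 0x73.

73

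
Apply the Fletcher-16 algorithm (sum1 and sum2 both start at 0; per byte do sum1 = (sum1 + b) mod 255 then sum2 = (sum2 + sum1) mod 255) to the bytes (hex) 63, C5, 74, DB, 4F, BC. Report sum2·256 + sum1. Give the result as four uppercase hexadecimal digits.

F185

Running sums (mod 255):
  after byte 0 (63): sum1=99, sum2=99
  after byte 1 (C5): sum1=41, sum2=140
  after byte 2 (74): sum1=157, sum2=42
  after byte 3 (DB): sum1=121, sum2=163
  after byte 4 (4F): sum1=200, sum2=108
  after byte 5 (BC): sum1=133, sum2=241
Checksum = sum2·256 + sum1 = 241·256 + 133 = 61829 = 0xF185.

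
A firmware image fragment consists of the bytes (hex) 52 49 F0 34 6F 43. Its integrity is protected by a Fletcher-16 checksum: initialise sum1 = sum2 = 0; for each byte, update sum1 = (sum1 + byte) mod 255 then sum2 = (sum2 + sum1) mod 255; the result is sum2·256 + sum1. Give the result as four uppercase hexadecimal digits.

Running sums (mod 255):
  after byte 0 (52): sum1=82, sum2=82
  after byte 1 (49): sum1=155, sum2=237
  after byte 2 (F0): sum1=140, sum2=122
  after byte 3 (34): sum1=192, sum2=59
  after byte 4 (6F): sum1=48, sum2=107
  after byte 5 (43): sum1=115, sum2=222
Checksum = sum2·256 + sum1 = 222·256 + 115 = 56947 = 0xDE73.

DE73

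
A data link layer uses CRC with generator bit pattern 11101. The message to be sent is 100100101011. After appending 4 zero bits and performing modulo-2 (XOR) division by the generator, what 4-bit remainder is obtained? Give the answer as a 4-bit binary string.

1010

Append 4 zeros: 1001001010110000. Divide by 11101 (XOR where the leading bit is 1):
  pos 0: 10010 XOR 11101 = 01111
  pos 1: 11110 XOR 11101 = 00011
  pos 4: 11101 XOR 11101 = 00000
  pos 10: 11000 XOR 11101 = 00101
Remainder (last 4 bits) = 1010. This is the CRC / FCS.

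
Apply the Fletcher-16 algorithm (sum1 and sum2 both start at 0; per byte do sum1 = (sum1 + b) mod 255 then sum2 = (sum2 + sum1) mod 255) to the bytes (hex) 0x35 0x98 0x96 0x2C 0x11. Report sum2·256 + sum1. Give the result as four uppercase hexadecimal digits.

Running sums (mod 255):
  after byte 0 (0x35): sum1=53, sum2=53
  after byte 1 (0x98): sum1=205, sum2=3
  after byte 2 (0x96): sum1=100, sum2=103
  after byte 3 (0x2C): sum1=144, sum2=247
  after byte 4 (0x11): sum1=161, sum2=153
Checksum = sum2·256 + sum1 = 153·256 + 161 = 39329 = 0x99A1.

99A1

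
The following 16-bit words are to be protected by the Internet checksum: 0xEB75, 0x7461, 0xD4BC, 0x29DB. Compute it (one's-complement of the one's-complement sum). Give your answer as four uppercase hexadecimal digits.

A190

One's-complement addition (fold any carry out of bit 15 back into bit 0):
  0xEB75 + 0x7461 = 0x15FD6 → wrap carry → 0x5FD7
  0x5FD7 + 0xD4BC = 0x13493 → wrap carry → 0x3494
  0x3494 + 0x29DB = 0x05E6F
One's-complement sum = 0x5E6F.
Checksum = ~0x5E6F & 0xFFFF = 0xA190.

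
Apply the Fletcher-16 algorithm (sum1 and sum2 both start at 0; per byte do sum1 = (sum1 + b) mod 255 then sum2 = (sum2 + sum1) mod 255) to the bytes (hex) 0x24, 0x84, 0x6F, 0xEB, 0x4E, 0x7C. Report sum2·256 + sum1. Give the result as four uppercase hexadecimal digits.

Running sums (mod 255):
  after byte 0 (0x24): sum1=36, sum2=36
  after byte 1 (0x84): sum1=168, sum2=204
  after byte 2 (0x6F): sum1=24, sum2=228
  after byte 3 (0xEB): sum1=4, sum2=232
  after byte 4 (0x4E): sum1=82, sum2=59
  after byte 5 (0x7C): sum1=206, sum2=10
Checksum = sum2·256 + sum1 = 10·256 + 206 = 2766 = 0x0ACE.

0ACE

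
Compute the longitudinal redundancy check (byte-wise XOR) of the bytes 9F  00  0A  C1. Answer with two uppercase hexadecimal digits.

54

XOR the bytes together:
  start with 0x9F
  0x9F ⊕ 0x00 = 0x9F
  0x9F ⊕ 0x0A = 0x95
  0x95 ⊕ 0xC1 = 0x54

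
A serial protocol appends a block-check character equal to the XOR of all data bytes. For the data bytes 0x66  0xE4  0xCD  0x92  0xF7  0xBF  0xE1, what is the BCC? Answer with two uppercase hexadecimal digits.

XOR the bytes together:
  start with 0x66
  0x66 ⊕ 0xE4 = 0x82
  0x82 ⊕ 0xCD = 0x4F
  0x4F ⊕ 0x92 = 0xDD
  0xDD ⊕ 0xF7 = 0x2A
  0x2A ⊕ 0xBF = 0x95
  0x95 ⊕ 0xE1 = 0x74

74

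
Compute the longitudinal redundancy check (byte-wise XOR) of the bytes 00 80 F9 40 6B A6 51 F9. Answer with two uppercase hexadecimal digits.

XOR the bytes together:
  start with 0x00
  0x00 ⊕ 0x80 = 0x80
  0x80 ⊕ 0xF9 = 0x79
  0x79 ⊕ 0x40 = 0x39
  0x39 ⊕ 0x6B = 0x52
  0x52 ⊕ 0xA6 = 0xF4
  0xF4 ⊕ 0x51 = 0xA5
  0xA5 ⊕ 0xF9 = 0x5C

5C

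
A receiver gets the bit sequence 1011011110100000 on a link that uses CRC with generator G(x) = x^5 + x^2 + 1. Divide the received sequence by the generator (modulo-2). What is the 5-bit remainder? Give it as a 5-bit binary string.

11010

Modulo-2 division of 1011011110100000 by 100101:
  pos 0: 101101 XOR 100101 = 001000
  pos 2: 100011 XOR 100101 = 000110
  pos 5: 110101 XOR 100101 = 010000
  pos 6: 100000 XOR 100101 = 000101
  pos 9: 101000 XOR 100101 = 001101
Remainder = 11010 (nonzero — an error is detected).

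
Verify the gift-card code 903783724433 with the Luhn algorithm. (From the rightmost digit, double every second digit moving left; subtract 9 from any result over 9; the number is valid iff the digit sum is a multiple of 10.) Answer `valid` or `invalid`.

From the right, keep odd positions and double even positions (subtract 9 from any doubled value over 9):
  doubled (positions 2,4,...): 6 8 5 7 6 9 → sum 41
  kept (positions 1,3,...): 3 4 2 3 7 0 → sum 19
Total = 60.
60 mod 10 = 0, so the number is valid.

valid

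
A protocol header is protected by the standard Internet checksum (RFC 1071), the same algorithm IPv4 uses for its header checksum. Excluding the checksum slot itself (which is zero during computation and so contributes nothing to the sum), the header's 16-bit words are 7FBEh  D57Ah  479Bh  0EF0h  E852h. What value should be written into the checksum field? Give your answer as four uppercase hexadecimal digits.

One's-complement addition (fold any carry out of bit 15 back into bit 0):
  0x7FBE + 0xD57A = 0x15538 → wrap carry → 0x5539
  0x5539 + 0x479B = 0x09CD4
  0x9CD4 + 0x0EF0 = 0x0ABC4
  0xABC4 + 0xE852 = 0x19416 → wrap carry → 0x9417
One's-complement sum = 0x9417.
Checksum = ~0x9417 & 0xFFFF = 0x6BE8.

6BE8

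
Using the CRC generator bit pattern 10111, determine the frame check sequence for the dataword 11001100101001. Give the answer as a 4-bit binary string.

Append 4 zeros: 110011001010010000. Divide by 10111 (XOR where the leading bit is 1):
  pos 0: 11001 XOR 10111 = 01110
  pos 1: 11101 XOR 10111 = 01010
  pos 2: 10100 XOR 10111 = 00011
  pos 5: 11010 XOR 10111 = 01101
  pos 6: 11011 XOR 10111 = 01100
  pos 7: 11000 XOR 10111 = 01111
  pos 8: 11110 XOR 10111 = 01001
  pos 9: 10011 XOR 10111 = 00100
  pos 11: 10000 XOR 10111 = 00111
  pos 13: 11100 XOR 10111 = 01011
Remainder (last 4 bits) = 1011. This is the CRC / FCS.

1011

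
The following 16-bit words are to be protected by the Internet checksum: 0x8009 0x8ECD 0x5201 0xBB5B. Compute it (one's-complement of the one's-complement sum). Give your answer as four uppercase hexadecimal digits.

E3CB

One's-complement addition (fold any carry out of bit 15 back into bit 0):
  0x8009 + 0x8ECD = 0x10ED6 → wrap carry → 0x0ED7
  0x0ED7 + 0x5201 = 0x060D8
  0x60D8 + 0xBB5B = 0x11C33 → wrap carry → 0x1C34
One's-complement sum = 0x1C34.
Checksum = ~0x1C34 & 0xFFFF = 0xE3CB.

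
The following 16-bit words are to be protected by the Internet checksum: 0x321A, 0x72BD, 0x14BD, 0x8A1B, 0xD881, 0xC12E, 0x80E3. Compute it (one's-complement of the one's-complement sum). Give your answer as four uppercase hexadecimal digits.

One's-complement addition (fold any carry out of bit 15 back into bit 0):
  0x321A + 0x72BD = 0x0A4D7
  0xA4D7 + 0x14BD = 0x0B994
  0xB994 + 0x8A1B = 0x143AF → wrap carry → 0x43B0
  0x43B0 + 0xD881 = 0x11C31 → wrap carry → 0x1C32
  0x1C32 + 0xC12E = 0x0DD60
  0xDD60 + 0x80E3 = 0x15E43 → wrap carry → 0x5E44
One's-complement sum = 0x5E44.
Checksum = ~0x5E44 & 0xFFFF = 0xA1BB.

A1BB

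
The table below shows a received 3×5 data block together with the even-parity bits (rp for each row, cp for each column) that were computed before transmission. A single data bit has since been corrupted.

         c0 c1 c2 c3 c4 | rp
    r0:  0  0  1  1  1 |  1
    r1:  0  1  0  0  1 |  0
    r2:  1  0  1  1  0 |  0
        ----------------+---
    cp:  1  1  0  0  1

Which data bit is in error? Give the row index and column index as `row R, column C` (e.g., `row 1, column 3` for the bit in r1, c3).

row 2, column 4

Recompute each row's even parity and compare to rp:
  r0: data parity 1, sent rp 1 → ok
  r1: data parity 0, sent rp 0 → ok
  r2: data parity 1, sent rp 0 → mismatch
Recompute each column's even parity and compare to cp:
  c0: data parity 1, sent cp 1 → ok
  c1: data parity 1, sent cp 1 → ok
  c2: data parity 0, sent cp 0 → ok
  c3: data parity 0, sent cp 0 → ok
  c4: data parity 0, sent cp 1 → mismatch
Exactly one row (r2) and one column (c4) fail → the flipped bit is at their intersection.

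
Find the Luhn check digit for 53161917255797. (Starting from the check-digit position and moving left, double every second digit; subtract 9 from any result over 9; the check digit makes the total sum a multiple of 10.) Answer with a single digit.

2

Partial digits right→left: 7 9 7 5 5 2 7 1 9 1 6 1 3 5
Double every second digit counting from the check-digit position (so the 1st, 3rd, 5th, ... of the partial from the right).
  doubled (with −9 where >9): 5 5 1 5 9 3 6 → sum 34
  kept as-is: 9 5 2 1 1 1 5 → sum 24
Total = 34 + 24 = 58.
Check digit = (10 − (58 mod 10)) mod 10 = 2.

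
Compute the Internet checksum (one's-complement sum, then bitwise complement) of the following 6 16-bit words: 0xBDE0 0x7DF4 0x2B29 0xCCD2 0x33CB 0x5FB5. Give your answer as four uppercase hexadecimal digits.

38AE

One's-complement addition (fold any carry out of bit 15 back into bit 0):
  0xBDE0 + 0x7DF4 = 0x13BD4 → wrap carry → 0x3BD5
  0x3BD5 + 0x2B29 = 0x066FE
  0x66FE + 0xCCD2 = 0x133D0 → wrap carry → 0x33D1
  0x33D1 + 0x33CB = 0x0679C
  0x679C + 0x5FB5 = 0x0C751
One's-complement sum = 0xC751.
Checksum = ~0xC751 & 0xFFFF = 0x38AE.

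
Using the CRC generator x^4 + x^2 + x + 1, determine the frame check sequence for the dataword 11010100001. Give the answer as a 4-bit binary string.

1110

Append 4 zeros: 110101000010000. Divide by 10111 (XOR where the leading bit is 1):
  pos 0: 11010 XOR 10111 = 01101
  pos 1: 11011 XOR 10111 = 01100
  pos 2: 11000 XOR 10111 = 01111
  pos 3: 11110 XOR 10111 = 01001
  pos 4: 10010 XOR 10111 = 00101
  pos 6: 10101 XOR 10111 = 00010
  pos 9: 10000 XOR 10111 = 00111
Remainder (last 4 bits) = 1110. This is the CRC / FCS.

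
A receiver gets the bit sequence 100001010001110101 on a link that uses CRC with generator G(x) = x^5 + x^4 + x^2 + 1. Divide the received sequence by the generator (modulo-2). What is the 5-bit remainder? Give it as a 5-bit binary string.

Modulo-2 division of 100001010001110101 by 110101:
  pos 0: 100001 XOR 110101 = 010100
  pos 1: 101000 XOR 110101 = 011101
  pos 2: 111011 XOR 110101 = 001110
  pos 4: 111000 XOR 110101 = 001101
  pos 6: 110101 XOR 110101 = 000000
  pos 12: 110101 XOR 110101 = 000000
Remainder = 00000 (zero — the frame passes the CRC check).

00000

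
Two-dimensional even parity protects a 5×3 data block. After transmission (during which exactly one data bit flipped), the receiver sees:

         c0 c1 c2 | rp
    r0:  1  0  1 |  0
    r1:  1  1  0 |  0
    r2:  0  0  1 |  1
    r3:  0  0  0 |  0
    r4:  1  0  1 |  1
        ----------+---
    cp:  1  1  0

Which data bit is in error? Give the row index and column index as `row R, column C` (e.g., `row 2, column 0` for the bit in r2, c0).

Recompute each row's even parity and compare to rp:
  r0: data parity 0, sent rp 0 → ok
  r1: data parity 0, sent rp 0 → ok
  r2: data parity 1, sent rp 1 → ok
  r3: data parity 0, sent rp 0 → ok
  r4: data parity 0, sent rp 1 → mismatch
Recompute each column's even parity and compare to cp:
  c0: data parity 1, sent cp 1 → ok
  c1: data parity 1, sent cp 1 → ok
  c2: data parity 1, sent cp 0 → mismatch
Exactly one row (r4) and one column (c2) fail → the flipped bit is at their intersection.

row 4, column 2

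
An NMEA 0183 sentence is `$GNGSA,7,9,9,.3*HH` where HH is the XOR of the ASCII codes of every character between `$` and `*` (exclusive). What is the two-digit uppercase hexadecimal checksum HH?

XOR the ASCII codes of the payload characters:
  'G' = 0x47 → acc = 0x47
  'N' = 0x4E → acc = 0x09
  'G' = 0x47 → acc = 0x4E
  'S' = 0x53 → acc = 0x1D
  'A' = 0x41 → acc = 0x5C
  ',' = 0x2C → acc = 0x70
  '7' = 0x37 → acc = 0x47
  ',' = 0x2C → acc = 0x6B
  '9' = 0x39 → acc = 0x52
  ',' = 0x2C → acc = 0x7E
  '9' = 0x39 → acc = 0x47
  ',' = 0x2C → acc = 0x6B
  '.' = 0x2E → acc = 0x45
  '3' = 0x33 → acc = 0x76
Checksum = 0x76.

76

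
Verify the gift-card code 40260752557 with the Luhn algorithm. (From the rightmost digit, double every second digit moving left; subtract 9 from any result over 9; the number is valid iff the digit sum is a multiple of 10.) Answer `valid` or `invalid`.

invalid

From the right, keep odd positions and double even positions (subtract 9 from any doubled value over 9):
  doubled (positions 2,4,...): 1 4 5 3 0 → sum 13
  kept (positions 1,3,...): 7 5 5 0 2 4 → sum 23
Total = 36.
36 mod 10 = 6, so the number is invalid.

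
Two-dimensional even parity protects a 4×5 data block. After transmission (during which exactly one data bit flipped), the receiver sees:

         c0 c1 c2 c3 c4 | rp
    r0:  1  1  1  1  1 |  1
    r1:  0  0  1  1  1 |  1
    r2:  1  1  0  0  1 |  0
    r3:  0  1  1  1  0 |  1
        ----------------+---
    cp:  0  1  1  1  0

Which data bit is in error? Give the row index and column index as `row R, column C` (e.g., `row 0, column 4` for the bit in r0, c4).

row 2, column 4

Recompute each row's even parity and compare to rp:
  r0: data parity 1, sent rp 1 → ok
  r1: data parity 1, sent rp 1 → ok
  r2: data parity 1, sent rp 0 → mismatch
  r3: data parity 1, sent rp 1 → ok
Recompute each column's even parity and compare to cp:
  c0: data parity 0, sent cp 0 → ok
  c1: data parity 1, sent cp 1 → ok
  c2: data parity 1, sent cp 1 → ok
  c3: data parity 1, sent cp 1 → ok
  c4: data parity 1, sent cp 0 → mismatch
Exactly one row (r2) and one column (c4) fail → the flipped bit is at their intersection.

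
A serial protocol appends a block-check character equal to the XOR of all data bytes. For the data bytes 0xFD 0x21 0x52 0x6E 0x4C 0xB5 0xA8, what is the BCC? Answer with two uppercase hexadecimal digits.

B1

XOR the bytes together:
  start with 0xFD
  0xFD ⊕ 0x21 = 0xDC
  0xDC ⊕ 0x52 = 0x8E
  0x8E ⊕ 0x6E = 0xE0
  0xE0 ⊕ 0x4C = 0xAC
  0xAC ⊕ 0xB5 = 0x19
  0x19 ⊕ 0xA8 = 0xB1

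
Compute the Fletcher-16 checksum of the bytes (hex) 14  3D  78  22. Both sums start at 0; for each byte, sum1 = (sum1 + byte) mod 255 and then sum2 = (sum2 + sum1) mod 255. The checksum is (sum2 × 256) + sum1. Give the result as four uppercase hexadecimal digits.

1BEB

Running sums (mod 255):
  after byte 0 (14): sum1=20, sum2=20
  after byte 1 (3D): sum1=81, sum2=101
  after byte 2 (78): sum1=201, sum2=47
  after byte 3 (22): sum1=235, sum2=27
Checksum = sum2·256 + sum1 = 27·256 + 235 = 7147 = 0x1BEB.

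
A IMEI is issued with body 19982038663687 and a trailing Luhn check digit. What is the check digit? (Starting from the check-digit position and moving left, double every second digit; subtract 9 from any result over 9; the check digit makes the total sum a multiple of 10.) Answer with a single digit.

Partial digits right→left: 7 8 6 3 6 6 8 3 0 2 8 9 9 1
Double every second digit counting from the check-digit position (so the 1st, 3rd, 5th, ... of the partial from the right).
  doubled (with −9 where >9): 5 3 3 7 0 7 9 → sum 34
  kept as-is: 8 3 6 3 2 9 1 → sum 32
Total = 34 + 32 = 66.
Check digit = (10 − (66 mod 10)) mod 10 = 4.

4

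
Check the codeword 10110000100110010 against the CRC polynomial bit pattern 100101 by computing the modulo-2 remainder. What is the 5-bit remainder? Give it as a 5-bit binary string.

00000

Modulo-2 division of 10110000100110010 by 100101:
  pos 0: 101100 XOR 100101 = 001001
  pos 2: 100100 XOR 100101 = 000001
  pos 7: 110011 XOR 100101 = 010110
  pos 8: 101100 XOR 100101 = 001001
  pos 10: 100101 XOR 100101 = 000000
Remainder = 00000 (zero — the frame passes the CRC check).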